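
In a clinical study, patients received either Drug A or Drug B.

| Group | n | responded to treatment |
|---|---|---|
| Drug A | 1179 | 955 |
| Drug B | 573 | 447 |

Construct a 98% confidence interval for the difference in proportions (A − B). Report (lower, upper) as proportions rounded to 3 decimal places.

First, p̂₁ = 955/1179 = 0.8100; p̂₂ = 447/573 = 0.7801.
The two standard errors are √(0.8100×0.1900/1179) = 0.01143 and √(0.7801×0.2199/573) = 0.01730.
Because the samples are independent, SE_diff = √(0.01143² + 0.01730²) = 0.02073.
Using z* = 2.326 for 98%, ME = 2.326 × 0.02073 = 0.04822.
p̂₁ − p̂₂ = 0.0299; interval 0.0299 ± 0.04822 gives (-0.018, 0.078).

(-0.018, 0.078)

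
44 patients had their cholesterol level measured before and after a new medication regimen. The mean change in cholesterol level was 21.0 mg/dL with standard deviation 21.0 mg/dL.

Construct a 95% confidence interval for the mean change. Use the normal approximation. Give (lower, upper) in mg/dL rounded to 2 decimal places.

This is a matched-pairs design, so SE = s_d/√n = 21.0/√44 = 3.1659.
Margin = 1.960 × 3.1659 = 6.2052; the interval is 21.0 ± 6.2052 = (14.79, 27.21).

(14.79, 27.21)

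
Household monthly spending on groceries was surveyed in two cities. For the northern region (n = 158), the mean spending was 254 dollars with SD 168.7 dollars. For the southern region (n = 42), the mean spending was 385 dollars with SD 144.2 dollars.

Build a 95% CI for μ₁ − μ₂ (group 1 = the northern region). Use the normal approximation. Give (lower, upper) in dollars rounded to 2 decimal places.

(-181.93, -80.07)

SE₁ = s₁/√n₁ = 168.7/√158 = 13.4211; SE₂ = 144.2/√42 = 22.2505.
Independent samples, unequal variances: SE_diff = √(SE₁² + SE₂²) = √(180.12592521 + 495.08475025) = 25.9848.
z* = 1.960, so margin of error = 1.960 × 25.9848 = 50.9302.
Difference in means = 254 − 385 = -131.0000.
-131.0000 ± 50.9302 → (-181.93, -80.07).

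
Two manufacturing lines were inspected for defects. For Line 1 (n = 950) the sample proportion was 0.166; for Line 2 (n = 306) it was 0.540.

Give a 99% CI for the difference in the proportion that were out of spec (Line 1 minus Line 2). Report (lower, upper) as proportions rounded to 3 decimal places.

The two standard errors are √(0.1660×0.8340/950) = 0.01207 and √(0.5400×0.4600/306) = 0.02849.
Because the samples are independent, SE_diff = √(0.01207² + 0.02849²) = 0.03094.
Using z* = 2.576 for 99%, ME = 2.576 × 0.03094 = 0.07970.
p̂₁ − p̂₂ = -0.3740; interval -0.3740 ± 0.07970 gives (-0.454, -0.294).

(-0.454, -0.294)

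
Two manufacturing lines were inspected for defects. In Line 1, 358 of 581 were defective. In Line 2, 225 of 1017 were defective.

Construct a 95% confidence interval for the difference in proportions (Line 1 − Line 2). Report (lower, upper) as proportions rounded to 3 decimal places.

p̂₁ = 358/581 = 0.6162 and p̂₂ = 225/1017 = 0.2212.
SE₁ = √(p̂₁(1−p̂₁)/n₁) = √(0.6162·0.3838/581) = 0.02018; SE₂ = √(0.2212·0.7788/1017) = 0.01302.
Independent samples: SE of the difference = √(SE₁² + SE₂²) = √(0.0004072324 + 0.0001695204) = 0.02402.
z* for 95% confidence is 1.960, so the margin of error is 1.960 × 0.02402 = 0.04708.
Point estimate p̂₁ − p̂₂ = 0.6162 − 0.2212 = 0.3950.
0.3950 ± 0.04708 → (0.348, 0.442).

(0.348, 0.442)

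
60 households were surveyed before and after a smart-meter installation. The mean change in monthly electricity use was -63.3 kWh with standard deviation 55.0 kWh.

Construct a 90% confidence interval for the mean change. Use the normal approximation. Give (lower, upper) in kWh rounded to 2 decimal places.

This is a matched-pairs design, so SE = s_d/√n = 55.0/√60 = 7.1005.
Margin = 1.645 × 7.1005 = 11.6803; the interval is -63.3 ± 11.6803 = (-74.98, -51.62).

(-74.98, -51.62)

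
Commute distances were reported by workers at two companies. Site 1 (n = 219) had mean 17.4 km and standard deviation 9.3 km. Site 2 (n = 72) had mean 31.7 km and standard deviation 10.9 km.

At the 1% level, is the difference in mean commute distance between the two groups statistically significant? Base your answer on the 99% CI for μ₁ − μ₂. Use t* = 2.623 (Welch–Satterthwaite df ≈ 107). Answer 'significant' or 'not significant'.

significant

Standard errors of each mean: 9.3/√219 = 0.6284 and 10.9/√72 = 1.2846.
SE(x̄₁ − x̄₂) = √(0.6284² + 1.2846²) = 1.4301 for independent samples with unequal variances.
With t* = 2.623, the margin is 2.623 × 1.4301 = 3.7512.
x̄₁ − x̄₂ = 17.4 − 31.7 = -14.3000; the interval is -14.3000 ± 3.7512 = (-18.0512, -10.5488).
The interval (-18.0512, -10.5488) does not contain 0, so the difference is significant.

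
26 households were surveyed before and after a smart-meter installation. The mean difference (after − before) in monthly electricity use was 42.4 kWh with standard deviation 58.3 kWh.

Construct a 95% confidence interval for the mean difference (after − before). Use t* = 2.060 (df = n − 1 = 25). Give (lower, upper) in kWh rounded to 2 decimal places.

(18.85, 65.95)

Paired design: SE = s_d/√n = 58.3/√26 = 11.4336.
t* = 2.060; margin of error = 2.060 × 11.4336 = 23.5532.
42.4 ± 23.5532 → (18.85, 65.95).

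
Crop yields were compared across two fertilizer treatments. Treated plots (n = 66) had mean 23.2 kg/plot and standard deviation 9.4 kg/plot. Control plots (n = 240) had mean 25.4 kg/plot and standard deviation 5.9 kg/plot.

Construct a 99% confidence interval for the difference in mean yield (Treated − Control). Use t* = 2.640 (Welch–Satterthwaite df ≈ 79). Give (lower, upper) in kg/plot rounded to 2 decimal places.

SE₁ = s₁/√n₁ = 9.4/√66 = 1.1571; SE₂ = 5.9/√240 = 0.3808.
Independent samples, unequal variances: SE_diff = √(SE₁² + SE₂²) = √(1.33888041 + 0.14500864) = 1.2181.
t* = 2.640, so margin of error = 2.640 × 1.2181 = 3.2158.
Difference in means = 23.2 − 25.4 = -2.2000.
-2.2000 ± 3.2158 → (-5.42, 1.02).

(-5.42, 1.02)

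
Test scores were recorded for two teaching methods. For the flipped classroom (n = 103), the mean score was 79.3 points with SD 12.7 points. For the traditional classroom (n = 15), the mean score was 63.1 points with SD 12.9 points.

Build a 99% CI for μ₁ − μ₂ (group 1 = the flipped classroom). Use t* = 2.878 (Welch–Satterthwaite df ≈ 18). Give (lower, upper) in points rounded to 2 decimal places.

Standard errors of each mean: 12.7/√103 = 1.2514 and 12.9/√15 = 3.3308.
SE(x̄₁ − x̄₂) = √(1.2514² + 3.3308²) = 3.5581 for independent samples with unequal variances.
With t* = 2.878, the margin is 2.878 × 3.5581 = 10.2402.
x̄₁ − x̄₂ = 79.3 − 63.1 = 16.2000; the interval is 16.2000 ± 10.2402 = (5.96, 26.44).

(5.96, 26.44)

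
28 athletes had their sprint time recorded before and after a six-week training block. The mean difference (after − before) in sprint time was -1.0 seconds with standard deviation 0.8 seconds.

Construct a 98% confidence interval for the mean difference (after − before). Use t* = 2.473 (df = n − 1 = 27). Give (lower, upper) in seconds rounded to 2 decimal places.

This is a matched-pairs design, so SE = s_d/√n = 0.8/√28 = 0.1512.
Margin = 2.473 × 0.1512 = 0.3739; the interval is -1.0 ± 0.3739 = (-1.37, -0.63).

(-1.37, -0.63)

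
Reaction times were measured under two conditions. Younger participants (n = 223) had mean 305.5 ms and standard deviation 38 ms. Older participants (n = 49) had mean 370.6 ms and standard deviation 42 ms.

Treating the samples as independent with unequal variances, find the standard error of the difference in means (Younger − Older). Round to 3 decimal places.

6.517

SE₁ = s₁/√n₁ = 38/√223 = 2.5447; SE₂ = 42/√49 = 6.0000.
Independent samples, unequal variances: SE_diff = √(SE₁² + SE₂²) = √(6.47549809 + 36.0) = 6.5173.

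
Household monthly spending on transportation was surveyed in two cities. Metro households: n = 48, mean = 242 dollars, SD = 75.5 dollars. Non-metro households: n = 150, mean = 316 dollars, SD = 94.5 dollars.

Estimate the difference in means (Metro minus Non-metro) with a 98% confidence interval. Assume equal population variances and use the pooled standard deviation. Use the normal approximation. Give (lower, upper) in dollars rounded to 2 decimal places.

(-108.83, -39.17)

s_p = √[((n₁−1)s₁² + (n₂−1)s₂²)/(n₁+n₂−2)] = √[(47·75.5² + 149·94.5²)/196] = 90.3090.
SE = 90.3090·√(1/48 + 1/150) = 14.9761.
With z* = 2.326, margin = 2.326 × 14.9761 = 34.8344.
x̄₁ − x̄₂ = 242 − 316 = -74.0000; interval -74.0000 ± 34.8344 = (-108.83, -39.17).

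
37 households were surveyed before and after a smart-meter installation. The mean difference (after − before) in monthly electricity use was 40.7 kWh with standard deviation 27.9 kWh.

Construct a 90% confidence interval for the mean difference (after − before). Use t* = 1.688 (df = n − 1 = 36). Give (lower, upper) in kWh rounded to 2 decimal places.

This is a matched-pairs design, so SE = s_d/√n = 27.9/√37 = 4.5867.
Margin = 1.688 × 4.5867 = 7.7423; the interval is 40.7 ± 7.7423 = (32.96, 48.44).

(32.96, 48.44)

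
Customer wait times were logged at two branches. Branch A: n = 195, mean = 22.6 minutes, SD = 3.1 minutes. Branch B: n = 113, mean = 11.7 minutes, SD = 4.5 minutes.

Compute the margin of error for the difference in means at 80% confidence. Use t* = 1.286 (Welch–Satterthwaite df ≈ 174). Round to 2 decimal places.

0.61

SE₁ = s₁/√n₁ = 3.1/√195 = 0.2220; SE₂ = 4.5/√113 = 0.4233.
Independent samples, unequal variances: SE_diff = √(SE₁² + SE₂²) = √(0.049284 + 0.17918289) = 0.4780.
t* = 1.286, so margin of error = 1.286 × 0.4780 = 0.6147.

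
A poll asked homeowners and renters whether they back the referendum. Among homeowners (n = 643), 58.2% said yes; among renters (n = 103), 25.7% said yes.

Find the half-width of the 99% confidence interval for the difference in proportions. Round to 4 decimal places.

0.1217

Each SE is √(p̂(1−p̂)/n): √(0.5820·0.4180/643) = 0.01945 and √(0.2570·0.7430/103) = 0.04306.
SE(p̂₁ − p̂₂) = √(SE₁² + SE₂²) = √(0.0003783025 + 0.0018541636) = 0.04725, since the two samples are independent.
At 99% confidence z* = 2.576; margin = 2.576 × 0.04725 = 0.12172.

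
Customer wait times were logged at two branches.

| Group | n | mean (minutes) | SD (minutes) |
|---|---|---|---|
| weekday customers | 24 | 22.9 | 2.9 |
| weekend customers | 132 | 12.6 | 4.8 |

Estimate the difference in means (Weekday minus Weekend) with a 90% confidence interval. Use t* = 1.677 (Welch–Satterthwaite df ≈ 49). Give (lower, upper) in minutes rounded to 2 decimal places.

(9.08, 11.52)

SE₁ = s₁/√n₁ = 2.9/√24 = 0.5920; SE₂ = 4.8/√132 = 0.4178.
Independent samples, unequal variances: SE_diff = √(SE₁² + SE₂²) = √(0.350464 + 0.17455684) = 0.7246.
t* = 1.677, so margin of error = 1.677 × 0.7246 = 1.2152.
Difference in means = 22.9 − 12.6 = 10.3000.
10.3000 ± 1.2152 → (9.08, 11.52).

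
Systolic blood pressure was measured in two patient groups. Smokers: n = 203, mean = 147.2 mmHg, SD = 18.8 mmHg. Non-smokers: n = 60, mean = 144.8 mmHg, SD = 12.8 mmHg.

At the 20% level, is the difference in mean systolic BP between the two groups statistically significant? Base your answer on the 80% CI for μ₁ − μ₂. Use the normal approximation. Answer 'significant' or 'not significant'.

SE₁ = s₁/√n₁ = 18.8/√203 = 1.3195; SE₂ = 12.8/√60 = 1.6525.
Independent samples, unequal variances: SE_diff = √(SE₁² + SE₂²) = √(1.74108025 + 2.73075625) = 2.1147.
z* = 1.282, so margin of error = 1.282 × 2.1147 = 2.7110.
Difference in means = 147.2 − 144.8 = 2.4000.
2.4000 ± 2.7110 → (-0.3110, 5.1110).
The interval (-0.3110, 5.1110) contains 0, so the difference is not significant.

not significant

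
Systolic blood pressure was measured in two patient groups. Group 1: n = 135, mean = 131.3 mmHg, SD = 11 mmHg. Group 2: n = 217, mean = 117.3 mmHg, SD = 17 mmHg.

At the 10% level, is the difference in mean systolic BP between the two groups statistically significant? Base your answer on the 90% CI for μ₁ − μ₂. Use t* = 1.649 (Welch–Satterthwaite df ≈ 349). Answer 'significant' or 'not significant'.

Standard errors of each mean: 11/√135 = 0.9467 and 17/√217 = 1.1540.
SE(x̄₁ − x̄₂) = √(0.9467² + 1.1540²) = 1.4926 for independent samples with unequal variances.
With t* = 1.649, the margin is 1.649 × 1.4926 = 2.4613.
x̄₁ − x̄₂ = 131.3 − 117.3 = 14.0000; the interval is 14.0000 ± 2.4613 = (11.5387, 16.4613).
The interval (11.5387, 16.4613) does not contain 0, so the difference is significant.

significant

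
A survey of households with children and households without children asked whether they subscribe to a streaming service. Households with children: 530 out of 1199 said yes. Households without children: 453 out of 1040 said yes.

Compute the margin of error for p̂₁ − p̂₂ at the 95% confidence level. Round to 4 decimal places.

p̂₁ = 530/1199 = 0.4420 and p̂₂ = 453/1040 = 0.4356.
SE₁ = √(p̂₁(1−p̂₁)/n₁) = √(0.4420·0.5580/1199) = 0.01434; SE₂ = √(0.4356·0.5644/1040) = 0.01538.
Independent samples: SE of the difference = √(SE₁² + SE₂²) = √(0.0002056356 + 0.0002365444) = 0.02103.
z* for 95% confidence is 1.960, so the margin of error is 1.960 × 0.02103 = 0.04122.

0.0412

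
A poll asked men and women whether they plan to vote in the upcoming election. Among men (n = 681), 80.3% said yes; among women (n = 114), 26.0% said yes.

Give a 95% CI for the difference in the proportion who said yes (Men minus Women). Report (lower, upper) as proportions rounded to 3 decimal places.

(0.457, 0.629)

SE₁ = √(p̂₁(1−p̂₁)/n₁) = √(0.8030·0.1970/681) = 0.01524; SE₂ = √(0.2600·0.7400/114) = 0.04108.
Independent samples: SE of the difference = √(SE₁² + SE₂²) = √(0.0002322576 + 0.0016875664) = 0.04382.
z* for 95% confidence is 1.960, so the margin of error is 1.960 × 0.04382 = 0.08589.
Point estimate p̂₁ − p̂₂ = 0.8030 − 0.2600 = 0.5430.
0.5430 ± 0.08589 → (0.457, 0.629).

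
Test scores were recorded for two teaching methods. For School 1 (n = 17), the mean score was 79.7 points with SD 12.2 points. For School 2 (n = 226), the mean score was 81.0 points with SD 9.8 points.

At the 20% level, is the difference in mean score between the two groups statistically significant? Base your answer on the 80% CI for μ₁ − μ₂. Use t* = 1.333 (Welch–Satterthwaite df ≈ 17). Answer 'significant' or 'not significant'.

not significant

Standard errors of each mean: 12.2/√17 = 2.9589 and 9.8/√226 = 0.6519.
SE(x̄₁ − x̄₂) = √(2.9589² + 0.6519²) = 3.0299 for independent samples with unequal variances.
With t* = 1.333, the margin is 1.333 × 3.0299 = 4.0389.
x̄₁ − x̄₂ = 79.7 − 81.0 = -1.3000; the interval is -1.3000 ± 4.0389 = (-5.3389, 2.7389).
The interval (-5.3389, 2.7389) contains 0, so the difference is not significant.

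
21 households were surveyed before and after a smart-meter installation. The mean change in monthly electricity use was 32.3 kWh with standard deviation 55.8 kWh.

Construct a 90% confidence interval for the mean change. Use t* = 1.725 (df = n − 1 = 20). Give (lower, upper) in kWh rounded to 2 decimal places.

(11.30, 53.30)

This is a matched-pairs design, so SE = s_d/√n = 55.8/√21 = 12.1766.
Margin = 1.725 × 12.1766 = 21.0046; the interval is 32.3 ± 21.0046 = (11.30, 53.30).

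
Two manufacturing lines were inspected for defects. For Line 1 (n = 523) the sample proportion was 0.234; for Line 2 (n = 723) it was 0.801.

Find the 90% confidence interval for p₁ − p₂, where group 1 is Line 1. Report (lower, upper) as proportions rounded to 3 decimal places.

(-0.606, -0.528)

Each SE is √(p̂(1−p̂)/n): √(0.2340·0.7660/523) = 0.01851 and √(0.8010·0.1990/723) = 0.01485.
SE(p̂₁ − p̂₂) = √(SE₁² + SE₂²) = √(0.0003426201 + 0.0002205225) = 0.02373, since the two samples are independent.
At 90% confidence z* = 1.645; margin = 1.645 × 0.02373 = 0.03904.
The difference is 0.2340 − 0.8010 = -0.5670, so the interval is -0.5670 ± 0.03904 = (-0.606, -0.528).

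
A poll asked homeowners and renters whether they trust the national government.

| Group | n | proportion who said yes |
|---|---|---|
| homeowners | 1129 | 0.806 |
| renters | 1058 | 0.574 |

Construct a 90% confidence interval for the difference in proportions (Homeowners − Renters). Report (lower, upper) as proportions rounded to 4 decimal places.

The two standard errors are √(0.8060×0.1940/1129) = 0.01177 and √(0.5740×0.4260/1058) = 0.01520.
Because the samples are independent, SE_diff = √(0.01177² + 0.01520²) = 0.01922.
Using z* = 1.645 for 90%, ME = 1.645 × 0.01922 = 0.03162.
p̂₁ − p̂₂ = 0.2320; interval 0.2320 ± 0.03162 gives (0.2004, 0.2636).

(0.2004, 0.2636)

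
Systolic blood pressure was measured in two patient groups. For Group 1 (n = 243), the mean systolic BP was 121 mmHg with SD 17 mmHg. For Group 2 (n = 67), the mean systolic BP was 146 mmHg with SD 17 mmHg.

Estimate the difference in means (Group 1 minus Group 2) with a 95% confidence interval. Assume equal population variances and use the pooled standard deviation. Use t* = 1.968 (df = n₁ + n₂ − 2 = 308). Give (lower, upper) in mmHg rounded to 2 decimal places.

s_p = √[((n₁−1)s₁² + (n₂−1)s₂²)/(n₁+n₂−2)] = √[(242·17² + 66·17²)/308] = 17.0000.
SE = 17.0000·√(1/243 + 1/67) = 2.3458.
With t* = 1.968, margin = 1.968 × 2.3458 = 4.6165.
x̄₁ − x̄₂ = 121 − 146 = -25.0000; interval -25.0000 ± 4.6165 = (-29.62, -20.38).

(-29.62, -20.38)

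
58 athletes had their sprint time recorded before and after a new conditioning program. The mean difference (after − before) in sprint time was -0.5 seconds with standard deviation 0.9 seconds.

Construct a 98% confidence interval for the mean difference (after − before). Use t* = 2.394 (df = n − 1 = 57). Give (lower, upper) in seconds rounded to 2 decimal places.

(-0.78, -0.22)

This is a matched-pairs design, so SE = s_d/√n = 0.9/√58 = 0.1182.
Margin = 2.394 × 0.1182 = 0.2830; the interval is -0.5 ± 0.2830 = (-0.78, -0.22).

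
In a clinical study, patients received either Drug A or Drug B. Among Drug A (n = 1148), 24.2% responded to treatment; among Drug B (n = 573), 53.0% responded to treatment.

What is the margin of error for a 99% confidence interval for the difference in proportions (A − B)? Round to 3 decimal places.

0.063

Each SE is √(p̂(1−p̂)/n): √(0.2420·0.7580/1148) = 0.01264 and √(0.5300·0.4700/573) = 0.02085.
SE(p̂₁ − p̂₂) = √(SE₁² + SE₂²) = √(0.0001597696 + 0.0004347225) = 0.02438, since the two samples are independent.
At 99% confidence z* = 2.576; margin = 2.576 × 0.02438 = 0.06280.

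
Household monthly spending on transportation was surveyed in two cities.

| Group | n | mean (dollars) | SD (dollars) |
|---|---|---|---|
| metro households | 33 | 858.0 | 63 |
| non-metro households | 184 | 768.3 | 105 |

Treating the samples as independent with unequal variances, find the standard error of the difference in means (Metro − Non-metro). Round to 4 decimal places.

SE₁ = s₁/√n₁ = 63/√33 = 10.9669; SE₂ = 105/√184 = 7.7407.
Independent samples, unequal variances: SE_diff = √(SE₁² + SE₂²) = √(120.27289561 + 59.91843649) = 13.4235.

13.4235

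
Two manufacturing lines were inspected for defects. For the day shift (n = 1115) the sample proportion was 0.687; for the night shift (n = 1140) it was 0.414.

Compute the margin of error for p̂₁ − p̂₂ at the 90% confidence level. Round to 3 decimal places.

SE₁ = √(p̂₁(1−p̂₁)/n₁) = √(0.6870·0.3130/1115) = 0.01389; SE₂ = √(0.4140·0.5860/1140) = 0.01459.
Independent samples: SE of the difference = √(SE₁² + SE₂²) = √(0.0001929321 + 0.0002128681) = 0.02014.
z* for 90% confidence is 1.645, so the margin of error is 1.645 × 0.02014 = 0.03313.

0.033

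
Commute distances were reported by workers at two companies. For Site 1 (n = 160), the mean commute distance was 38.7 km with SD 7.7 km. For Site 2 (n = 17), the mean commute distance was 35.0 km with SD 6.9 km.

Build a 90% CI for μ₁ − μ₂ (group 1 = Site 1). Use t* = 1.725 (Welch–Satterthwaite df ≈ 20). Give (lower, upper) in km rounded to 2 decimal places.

Per-group SEs: s₁/√n₁ = 7.7/√160 = 0.6087, s₂/√n₂ = 6.9/√17 = 1.6735.
Unpooled SE of the difference: √(0.37051569 + 2.80060225) = 1.7808.
Margin of error = t* · SE = 1.725 × 1.7808 = 3.0719.
x̄₁ − x̄₂ = 38.7 − 35.0 = 3.7000.
CI: 3.7000 ± 3.0719 = (0.63, 6.77).

(0.63, 6.77)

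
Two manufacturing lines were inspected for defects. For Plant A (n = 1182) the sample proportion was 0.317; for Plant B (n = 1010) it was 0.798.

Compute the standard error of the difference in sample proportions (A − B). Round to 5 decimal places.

0.01851

The two standard errors are √(0.3170×0.6830/1182) = 0.01353 and √(0.7980×0.2020/1010) = 0.01263.
Because the samples are independent, SE_diff = √(0.01353² + 0.01263²) = 0.01851.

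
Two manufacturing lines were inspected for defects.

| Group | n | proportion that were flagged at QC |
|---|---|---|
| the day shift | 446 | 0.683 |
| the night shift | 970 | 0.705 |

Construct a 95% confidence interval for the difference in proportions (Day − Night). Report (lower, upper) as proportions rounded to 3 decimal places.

The two standard errors are √(0.6830×0.3170/446) = 0.02203 and √(0.7050×0.2950/970) = 0.01464.
Because the samples are independent, SE_diff = √(0.02203² + 0.01464²) = 0.02645.
Using z* = 1.960 for 95%, ME = 1.960 × 0.02645 = 0.05184.
p̂₁ − p̂₂ = -0.0220; interval -0.0220 ± 0.05184 gives (-0.074, 0.030).

(-0.074, 0.030)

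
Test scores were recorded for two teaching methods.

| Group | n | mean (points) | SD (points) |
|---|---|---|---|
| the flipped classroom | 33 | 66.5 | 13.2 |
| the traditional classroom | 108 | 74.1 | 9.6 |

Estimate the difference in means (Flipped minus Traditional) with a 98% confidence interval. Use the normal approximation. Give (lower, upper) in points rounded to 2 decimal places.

Per-group SEs: s₁/√n₁ = 13.2/√33 = 2.2978, s₂/√n₂ = 9.6/√108 = 0.9238.
Unpooled SE of the difference: √(5.27988484 + 0.85340644) = 2.4765.
Margin of error = z* · SE = 2.326 × 2.4765 = 5.7603.
x̄₁ − x̄₂ = 66.5 − 74.1 = -7.6000.
CI: -7.6000 ± 5.7603 = (-13.36, -1.84).

(-13.36, -1.84)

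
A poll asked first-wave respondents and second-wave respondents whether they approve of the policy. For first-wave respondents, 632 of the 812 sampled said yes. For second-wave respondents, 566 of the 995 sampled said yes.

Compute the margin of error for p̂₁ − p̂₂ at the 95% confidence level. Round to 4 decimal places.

0.0420

First, p̂₁ = 632/812 = 0.7783; p̂₂ = 566/995 = 0.5688.
The two standard errors are √(0.7783×0.2217/812) = 0.01458 and √(0.5688×0.4312/995) = 0.01570.
Because the samples are independent, SE_diff = √(0.01458² + 0.01570²) = 0.02143.
Using z* = 1.960 for 95%, ME = 1.960 × 0.02143 = 0.04200.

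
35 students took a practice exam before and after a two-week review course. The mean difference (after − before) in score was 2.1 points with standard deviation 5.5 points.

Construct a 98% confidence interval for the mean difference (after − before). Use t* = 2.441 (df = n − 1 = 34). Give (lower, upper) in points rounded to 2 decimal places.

(-0.17, 4.37)

This is a matched-pairs design, so SE = s_d/√n = 5.5/√35 = 0.9297.
Margin = 2.441 × 0.9297 = 2.2694; the interval is 2.1 ± 2.2694 = (-0.17, 4.37).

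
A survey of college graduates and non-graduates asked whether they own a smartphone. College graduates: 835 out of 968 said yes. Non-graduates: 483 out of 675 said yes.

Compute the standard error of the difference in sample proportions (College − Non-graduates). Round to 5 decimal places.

Sample proportions: 835/968 = 0.8626, 483/675 = 0.7156.
Each SE is √(p̂(1−p̂)/n): √(0.8626·0.1374/968) = 0.01107 and √(0.7156·0.2844/675) = 0.01736.
SE(p̂₁ − p̂₂) = √(SE₁² + SE₂²) = √(0.0001225449 + 0.0003013696) = 0.02059, since the two samples are independent.

0.02059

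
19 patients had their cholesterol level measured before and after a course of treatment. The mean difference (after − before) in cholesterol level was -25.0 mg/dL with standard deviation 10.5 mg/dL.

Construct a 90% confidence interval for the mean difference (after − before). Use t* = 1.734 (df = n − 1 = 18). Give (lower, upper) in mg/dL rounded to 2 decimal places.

Paired design: SE = s_d/√n = 10.5/√19 = 2.4089.
t* = 1.734; margin of error = 1.734 × 2.4089 = 4.1770.
-25.0 ± 4.1770 → (-29.18, -20.82).

(-29.18, -20.82)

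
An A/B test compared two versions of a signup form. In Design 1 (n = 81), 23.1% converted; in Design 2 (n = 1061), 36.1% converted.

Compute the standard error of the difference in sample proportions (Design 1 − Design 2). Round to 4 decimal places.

0.0491

Each SE is √(p̂(1−p̂)/n): √(0.2310·0.7690/81) = 0.04683 and √(0.3610·0.6390/1061) = 0.01475.
SE(p̂₁ − p̂₂) = √(SE₁² + SE₂²) = √(0.0021930489 + 0.0002175625) = 0.04910, since the two samples are independent.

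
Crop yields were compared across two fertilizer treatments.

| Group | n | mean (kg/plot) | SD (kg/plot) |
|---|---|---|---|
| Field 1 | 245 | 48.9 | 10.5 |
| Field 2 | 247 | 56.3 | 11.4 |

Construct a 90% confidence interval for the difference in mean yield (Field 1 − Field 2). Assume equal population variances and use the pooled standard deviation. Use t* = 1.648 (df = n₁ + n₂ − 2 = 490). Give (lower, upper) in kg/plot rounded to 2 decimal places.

s_p = √[((n₁−1)s₁² + (n₂−1)s₂²)/(n₁+n₂−2)] = √[(244·10.5² + 246·11.4²)/490] = 10.9611.
SE = 10.9611·√(1/245 + 1/247) = 0.9883.
With t* = 1.648, margin = 1.648 × 0.9883 = 1.6287.
x̄₁ − x̄₂ = 48.9 − 56.3 = -7.4000; interval -7.4000 ± 1.6287 = (-9.03, -5.77).

(-9.03, -5.77)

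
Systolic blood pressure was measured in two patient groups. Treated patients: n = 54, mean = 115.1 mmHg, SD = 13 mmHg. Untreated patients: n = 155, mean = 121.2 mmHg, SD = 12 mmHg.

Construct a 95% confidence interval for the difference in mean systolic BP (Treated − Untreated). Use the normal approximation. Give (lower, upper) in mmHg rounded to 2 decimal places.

SE₁ = s₁/√n₁ = 13/√54 = 1.7691; SE₂ = 12/√155 = 0.9639.
Independent samples, unequal variances: SE_diff = √(SE₁² + SE₂²) = √(3.12971481 + 0.92910321) = 2.0147.
z* = 1.960, so margin of error = 1.960 × 2.0147 = 3.9488.
Difference in means = 115.1 − 121.2 = -6.1000.
-6.1000 ± 3.9488 → (-10.05, -2.15).

(-10.05, -2.15)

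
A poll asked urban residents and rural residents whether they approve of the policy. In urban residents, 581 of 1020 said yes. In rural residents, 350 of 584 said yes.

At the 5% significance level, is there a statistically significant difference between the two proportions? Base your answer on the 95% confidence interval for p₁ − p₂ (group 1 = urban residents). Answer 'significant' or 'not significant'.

p̂₁ = 581/1020 = 0.5696 and p̂₂ = 350/584 = 0.5993.
SE₁ = √(p̂₁(1−p̂₁)/n₁) = √(0.5696·0.4304/1020) = 0.01550; SE₂ = √(0.5993·0.4007/584) = 0.02028.
Independent samples: SE of the difference = √(SE₁² + SE₂²) = √(0.00024025 + 0.0004112784) = 0.02553.
z* for 95% confidence is 1.960, so the margin of error is 1.960 × 0.02553 = 0.05004.
Point estimate p̂₁ − p̂₂ = 0.5696 − 0.5993 = -0.0297.
-0.0297 ± 0.05004 → (-0.07974, 0.02034).
The interval (-0.07974, 0.02034) contains 0, so the difference is not significant.

not significant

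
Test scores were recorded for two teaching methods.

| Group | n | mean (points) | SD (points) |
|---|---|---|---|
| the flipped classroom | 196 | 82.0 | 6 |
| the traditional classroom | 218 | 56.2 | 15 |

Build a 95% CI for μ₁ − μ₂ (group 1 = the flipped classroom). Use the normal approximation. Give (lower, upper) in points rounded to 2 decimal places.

Standard errors of each mean: 6/√196 = 0.4286 and 15/√218 = 1.0159.
SE(x̄₁ − x̄₂) = √(0.4286² + 1.0159²) = 1.1026 for independent samples with unequal variances.
With z* = 1.960, the margin is 1.960 × 1.1026 = 2.1611.
x̄₁ − x̄₂ = 82.0 − 56.2 = 25.8000; the interval is 25.8000 ± 2.1611 = (23.64, 27.96).

(23.64, 27.96)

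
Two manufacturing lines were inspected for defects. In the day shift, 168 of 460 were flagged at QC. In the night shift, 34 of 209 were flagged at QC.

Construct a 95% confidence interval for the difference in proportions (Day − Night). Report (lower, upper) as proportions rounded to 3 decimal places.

p̂₁ = 168/460 = 0.3652 and p̂₂ = 34/209 = 0.1627.
SE₁ = √(p̂₁(1−p̂₁)/n₁) = √(0.3652·0.6348/460) = 0.02245; SE₂ = √(0.1627·0.8373/209) = 0.02553.
Independent samples: SE of the difference = √(SE₁² + SE₂²) = √(0.0005040025 + 0.0006517809) = 0.03400.
z* for 95% confidence is 1.960, so the margin of error is 1.960 × 0.03400 = 0.06664.
Point estimate p̂₁ − p̂₂ = 0.3652 − 0.1627 = 0.2025.
0.2025 ± 0.06664 → (0.136, 0.269).

(0.136, 0.269)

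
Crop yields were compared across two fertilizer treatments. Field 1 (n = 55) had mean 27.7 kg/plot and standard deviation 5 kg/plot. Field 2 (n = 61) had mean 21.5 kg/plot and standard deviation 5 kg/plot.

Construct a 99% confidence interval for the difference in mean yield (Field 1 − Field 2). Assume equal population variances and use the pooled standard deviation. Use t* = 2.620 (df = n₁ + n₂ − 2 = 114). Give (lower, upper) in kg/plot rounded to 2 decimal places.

(3.76, 8.64)

Pooled variance s_p² = [54·5² + 60·5²] / (55+61−2) = 25.0000, so s_p = 5.0000.
SE_diff = s_p·√(1/n₁ + 1/n₂) = 5.0000·√(1/55 + 1/61) = 0.9297.
t* = 2.620; margin = 2.620 × 0.9297 = 2.4358.
Difference = 27.7 − 21.5 = 6.2000.
6.2000 ± 2.4358 → (3.76, 8.64).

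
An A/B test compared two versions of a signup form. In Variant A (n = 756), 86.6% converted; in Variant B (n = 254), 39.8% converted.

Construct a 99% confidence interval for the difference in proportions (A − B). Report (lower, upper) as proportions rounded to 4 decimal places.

SE₁ = √(p̂₁(1−p̂₁)/n₁) = √(0.8660·0.1340/756) = 0.01239; SE₂ = √(0.3980·0.6020/254) = 0.03071.
Independent samples: SE of the difference = √(SE₁² + SE₂²) = √(0.0001535121 + 0.0009431041) = 0.03312.
z* for 99% confidence is 2.576, so the margin of error is 2.576 × 0.03312 = 0.08532.
Point estimate p̂₁ − p̂₂ = 0.8660 − 0.3980 = 0.4680.
0.4680 ± 0.08532 → (0.3827, 0.5533).

(0.3827, 0.5533)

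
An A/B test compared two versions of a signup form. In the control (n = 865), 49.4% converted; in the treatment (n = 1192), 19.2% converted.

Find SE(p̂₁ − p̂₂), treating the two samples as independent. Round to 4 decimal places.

0.0205

The two standard errors are √(0.4940×0.5060/865) = 0.01700 and √(0.1920×0.8080/1192) = 0.01141.
Because the samples are independent, SE_diff = √(0.01700² + 0.01141²) = 0.02047.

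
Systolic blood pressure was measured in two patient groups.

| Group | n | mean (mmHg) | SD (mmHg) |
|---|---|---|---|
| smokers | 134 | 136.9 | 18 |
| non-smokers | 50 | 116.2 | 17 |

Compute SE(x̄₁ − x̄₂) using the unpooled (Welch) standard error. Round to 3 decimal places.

2.863

SE₁ = s₁/√n₁ = 18/√134 = 1.5550; SE₂ = 17/√50 = 2.4042.
Independent samples, unequal variances: SE_diff = √(SE₁² + SE₂²) = √(2.418025 + 5.78017764) = 2.8633.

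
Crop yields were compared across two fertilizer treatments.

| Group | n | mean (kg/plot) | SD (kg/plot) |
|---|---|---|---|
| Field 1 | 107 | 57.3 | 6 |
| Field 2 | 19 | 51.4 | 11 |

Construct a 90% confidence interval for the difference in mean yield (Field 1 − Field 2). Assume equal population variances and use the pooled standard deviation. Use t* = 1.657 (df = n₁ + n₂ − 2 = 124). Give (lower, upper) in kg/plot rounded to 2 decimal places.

(3.03, 8.77)

Pooled variance s_p² = [106·6² + 18·11²] / (107+19−2) = 48.3387, so s_p = 6.9526.
SE_diff = s_p·√(1/n₁ + 1/n₂) = 6.9526·√(1/107 + 1/19) = 1.7309.
t* = 1.657; margin = 1.657 × 1.7309 = 2.8681.
Difference = 57.3 − 51.4 = 5.9000.
5.9000 ± 2.8681 → (3.03, 8.77).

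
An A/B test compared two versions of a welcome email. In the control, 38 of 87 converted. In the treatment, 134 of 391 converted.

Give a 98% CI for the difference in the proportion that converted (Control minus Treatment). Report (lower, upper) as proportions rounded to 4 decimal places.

Sample proportions: 38/87 = 0.4368, 134/391 = 0.3427.
Each SE is √(p̂(1−p̂)/n): √(0.4368·0.5632/87) = 0.05318 and √(0.3427·0.6573/391) = 0.02400.
SE(p̂₁ − p̂₂) = √(SE₁² + SE₂²) = √(0.0028281124 + 0.000576) = 0.05834, since the two samples are independent.
At 98% confidence z* = 2.326; margin = 2.326 × 0.05834 = 0.13570.
The difference is 0.4368 − 0.3427 = 0.0941, so the interval is 0.0941 ± 0.13570 = (-0.0416, 0.2298).

(-0.0416, 0.2298)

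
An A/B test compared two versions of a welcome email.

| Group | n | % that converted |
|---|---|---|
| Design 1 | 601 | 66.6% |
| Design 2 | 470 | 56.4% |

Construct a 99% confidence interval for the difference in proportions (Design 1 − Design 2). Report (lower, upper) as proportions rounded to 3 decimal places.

(0.025, 0.179)

SE₁ = √(p̂₁(1−p̂₁)/n₁) = √(0.6660·0.3340/601) = 0.01924; SE₂ = √(0.5640·0.4360/470) = 0.02287.
Independent samples: SE of the difference = √(SE₁² + SE₂²) = √(0.0003701776 + 0.0005230369) = 0.02989.
z* for 99% confidence is 2.576, so the margin of error is 2.576 × 0.02989 = 0.07700.
Point estimate p̂₁ − p̂₂ = 0.6660 − 0.5640 = 0.1020.
0.1020 ± 0.07700 → (0.025, 0.179).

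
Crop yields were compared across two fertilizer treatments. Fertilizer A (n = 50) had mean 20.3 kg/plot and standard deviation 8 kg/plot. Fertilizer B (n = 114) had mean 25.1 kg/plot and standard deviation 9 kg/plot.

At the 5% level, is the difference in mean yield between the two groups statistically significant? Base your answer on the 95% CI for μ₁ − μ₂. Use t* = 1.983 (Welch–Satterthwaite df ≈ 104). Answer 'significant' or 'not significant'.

Standard errors of each mean: 8/√50 = 1.1314 and 9/√114 = 0.8429.
SE(x̄₁ − x̄₂) = √(1.1314² + 0.8429²) = 1.4109 for independent samples with unequal variances.
With t* = 1.983, the margin is 1.983 × 1.4109 = 2.7978.
x̄₁ − x̄₂ = 20.3 − 25.1 = -4.8000; the interval is -4.8000 ± 2.7978 = (-7.5978, -2.0022).
The interval (-7.5978, -2.0022) does not contain 0, so the difference is significant.

significant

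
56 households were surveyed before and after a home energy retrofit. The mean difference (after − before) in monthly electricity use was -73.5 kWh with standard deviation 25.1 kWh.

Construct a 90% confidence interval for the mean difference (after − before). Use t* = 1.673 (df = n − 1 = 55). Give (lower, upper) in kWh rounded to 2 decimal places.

(-79.11, -67.89)

This is a matched-pairs design, so SE = s_d/√n = 25.1/√56 = 3.3541.
Margin = 1.673 × 3.3541 = 5.6114; the interval is -73.5 ± 5.6114 = (-79.11, -67.89).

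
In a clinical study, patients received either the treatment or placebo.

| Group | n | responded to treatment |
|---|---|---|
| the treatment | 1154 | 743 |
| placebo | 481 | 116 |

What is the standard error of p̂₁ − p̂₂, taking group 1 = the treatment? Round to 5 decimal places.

0.02407

p̂₁ = 743/1154 = 0.6438 and p̂₂ = 116/481 = 0.2412.
SE₁ = √(p̂₁(1−p̂₁)/n₁) = √(0.6438·0.3562/1154) = 0.01410; SE₂ = √(0.2412·0.7588/481) = 0.01951.
Independent samples: SE of the difference = √(SE₁² + SE₂²) = √(0.00019881 + 0.0003806401) = 0.02407.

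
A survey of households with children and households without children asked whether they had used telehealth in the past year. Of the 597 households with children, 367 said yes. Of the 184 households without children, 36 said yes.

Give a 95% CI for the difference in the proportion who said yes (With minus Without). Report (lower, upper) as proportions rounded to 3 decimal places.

(0.350, 0.488)

Sample proportions: 367/597 = 0.6147, 36/184 = 0.1957.
Each SE is √(p̂(1−p̂)/n): √(0.6147·0.3853/597) = 0.01992 and √(0.1957·0.8043/184) = 0.02925.
SE(p̂₁ − p̂₂) = √(SE₁² + SE₂²) = √(0.0003968064 + 0.0008555625) = 0.03539, since the two samples are independent.
At 95% confidence z* = 1.960; margin = 1.960 × 0.03539 = 0.06936.
The difference is 0.6147 − 0.1957 = 0.4190, so the interval is 0.4190 ± 0.06936 = (0.350, 0.488).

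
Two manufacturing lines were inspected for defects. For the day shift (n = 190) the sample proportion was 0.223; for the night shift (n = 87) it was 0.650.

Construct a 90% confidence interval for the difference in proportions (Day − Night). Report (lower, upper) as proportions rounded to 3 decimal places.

(-0.525, -0.329)

SE₁ = √(p̂₁(1−p̂₁)/n₁) = √(0.2230·0.7770/190) = 0.03020; SE₂ = √(0.6500·0.3500/87) = 0.05114.
Independent samples: SE of the difference = √(SE₁² + SE₂²) = √(0.00091204 + 0.0026152996) = 0.05939.
z* for 90% confidence is 1.645, so the margin of error is 1.645 × 0.05939 = 0.09770.
Point estimate p̂₁ − p̂₂ = 0.2230 − 0.6500 = -0.4270.
-0.4270 ± 0.09770 → (-0.525, -0.329).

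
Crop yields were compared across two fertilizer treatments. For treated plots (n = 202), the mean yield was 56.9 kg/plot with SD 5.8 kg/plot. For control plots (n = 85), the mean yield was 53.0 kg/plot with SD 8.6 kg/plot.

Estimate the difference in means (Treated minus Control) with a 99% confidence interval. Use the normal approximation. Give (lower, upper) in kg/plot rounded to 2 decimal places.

(1.28, 6.52)

Standard errors of each mean: 5.8/√202 = 0.4081 and 8.6/√85 = 0.9328.
SE(x̄₁ − x̄₂) = √(0.4081² + 0.9328²) = 1.0182 for independent samples with unequal variances.
With z* = 2.576, the margin is 2.576 × 1.0182 = 2.6229.
x̄₁ − x̄₂ = 56.9 − 53.0 = 3.9000; the interval is 3.9000 ± 2.6229 = (1.28, 6.52).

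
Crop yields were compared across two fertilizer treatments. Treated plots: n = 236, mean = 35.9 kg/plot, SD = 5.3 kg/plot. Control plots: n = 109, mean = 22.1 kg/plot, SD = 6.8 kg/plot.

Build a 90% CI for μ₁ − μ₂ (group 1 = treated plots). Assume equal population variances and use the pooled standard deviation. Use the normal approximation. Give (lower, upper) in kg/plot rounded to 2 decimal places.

Pooled variance s_p² = [235·5.3² + 108·6.8²] / (236+109−2) = 33.8049, so s_p = 5.8142.
SE_diff = s_p·√(1/n₁ + 1/n₂) = 5.8142·√(1/236 + 1/109) = 0.6733.
z* = 1.645; margin = 1.645 × 0.6733 = 1.1076.
Difference = 35.9 − 22.1 = 13.8000.
13.8000 ± 1.1076 → (12.69, 14.91).

(12.69, 14.91)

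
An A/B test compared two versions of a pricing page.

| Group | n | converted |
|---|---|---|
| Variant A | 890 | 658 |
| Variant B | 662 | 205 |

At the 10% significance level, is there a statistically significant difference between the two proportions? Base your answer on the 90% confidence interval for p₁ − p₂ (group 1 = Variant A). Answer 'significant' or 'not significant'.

significant

Sample proportions: 658/890 = 0.7393, 205/662 = 0.3097.
Each SE is √(p̂(1−p̂)/n): √(0.7393·0.2607/890) = 0.01472 and √(0.3097·0.6903/662) = 0.01797.
SE(p̂₁ − p̂₂) = √(SE₁² + SE₂²) = √(0.0002166784 + 0.0003229209) = 0.02323, since the two samples are independent.
At 90% confidence z* = 1.645; margin = 1.645 × 0.02323 = 0.03821.
The difference is 0.7393 − 0.3097 = 0.4296, so the interval is 0.4296 ± 0.03821 = (0.39139, 0.46781).
The interval (0.39139, 0.46781) does not contain 0, so the difference is significant.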